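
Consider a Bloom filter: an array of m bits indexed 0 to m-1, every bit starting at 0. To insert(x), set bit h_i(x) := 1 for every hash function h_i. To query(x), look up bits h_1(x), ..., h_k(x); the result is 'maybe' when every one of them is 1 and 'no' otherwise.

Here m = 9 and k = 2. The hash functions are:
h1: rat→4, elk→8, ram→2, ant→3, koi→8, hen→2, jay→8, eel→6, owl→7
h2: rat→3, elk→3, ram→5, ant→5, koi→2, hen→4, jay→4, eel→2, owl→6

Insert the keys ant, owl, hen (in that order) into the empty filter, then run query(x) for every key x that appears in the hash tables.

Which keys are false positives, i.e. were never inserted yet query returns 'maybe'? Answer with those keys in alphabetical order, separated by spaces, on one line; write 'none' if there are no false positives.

Answer: eel ram rat

Derivation:
Start: bits=000000000
After insert 'ant': sets bits 3 5 -> bits=000101000
After insert 'owl': sets bits 6 7 -> bits=000101110
After insert 'hen': sets bits 2 4 -> bits=001111110
Not inserted: eel elk jay koi ram rat — query each against bits=001111110:
query eel: checks bit2=1, bit6=1 (all 1) -> maybe => FALSE POSITIVE
query elk: checks bit3=1, bit8=0 (has a 0) -> no => not a false positive
query jay: checks bit4=1, bit8=0 (has a 0) -> no => not a false positive
query koi: checks bit2=1, bit8=0 (has a 0) -> no => not a false positive
query ram: checks bit2=1, bit5=1 (all 1) -> maybe => FALSE POSITIVE
query rat: checks bit3=1, bit4=1 (all 1) -> maybe => FALSE POSITIVE
False positives (alphabetical): eel ram rat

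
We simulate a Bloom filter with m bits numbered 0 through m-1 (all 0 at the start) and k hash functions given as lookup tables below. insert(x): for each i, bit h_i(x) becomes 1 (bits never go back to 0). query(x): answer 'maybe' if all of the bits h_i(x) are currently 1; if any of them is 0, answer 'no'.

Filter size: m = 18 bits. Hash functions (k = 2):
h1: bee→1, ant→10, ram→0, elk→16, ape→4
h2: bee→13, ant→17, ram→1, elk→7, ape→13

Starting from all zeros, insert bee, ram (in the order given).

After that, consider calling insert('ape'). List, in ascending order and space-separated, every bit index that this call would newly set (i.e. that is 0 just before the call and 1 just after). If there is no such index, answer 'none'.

Answer: 4

Derivation:
Start: bits=000000000000000000
After insert 'bee': sets bits 1 13 -> bits=010000000000010000
After insert 'ram': sets bits 0 1 -> bits=110000000000010000
insert 'ape' would touch bits 4 13; currently bit4=0, bit13=1
Bits that are 0 among those (would change 0->1): 4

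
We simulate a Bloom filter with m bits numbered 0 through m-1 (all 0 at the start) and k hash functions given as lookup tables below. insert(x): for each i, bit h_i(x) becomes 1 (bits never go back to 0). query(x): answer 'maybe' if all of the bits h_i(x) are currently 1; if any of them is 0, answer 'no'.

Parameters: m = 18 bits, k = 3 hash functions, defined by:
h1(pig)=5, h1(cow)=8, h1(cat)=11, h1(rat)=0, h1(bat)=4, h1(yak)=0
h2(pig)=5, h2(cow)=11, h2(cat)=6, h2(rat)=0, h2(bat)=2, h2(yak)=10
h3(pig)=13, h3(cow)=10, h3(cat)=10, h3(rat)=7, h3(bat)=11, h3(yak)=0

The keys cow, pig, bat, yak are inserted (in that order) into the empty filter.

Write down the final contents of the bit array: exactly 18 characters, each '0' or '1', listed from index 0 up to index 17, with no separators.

Start: bits=000000000000000000
After insert 'cow': sets bits 8 10 11 -> bits=000000001011000000
After insert 'pig': sets bits 5 13 -> bits=000001001011010000
After insert 'bat': sets bits 2 4 11 -> bits=001011001011010000
After insert 'yak': sets bits 0 10 -> bits=101011001011010000

Answer: 101011001011010000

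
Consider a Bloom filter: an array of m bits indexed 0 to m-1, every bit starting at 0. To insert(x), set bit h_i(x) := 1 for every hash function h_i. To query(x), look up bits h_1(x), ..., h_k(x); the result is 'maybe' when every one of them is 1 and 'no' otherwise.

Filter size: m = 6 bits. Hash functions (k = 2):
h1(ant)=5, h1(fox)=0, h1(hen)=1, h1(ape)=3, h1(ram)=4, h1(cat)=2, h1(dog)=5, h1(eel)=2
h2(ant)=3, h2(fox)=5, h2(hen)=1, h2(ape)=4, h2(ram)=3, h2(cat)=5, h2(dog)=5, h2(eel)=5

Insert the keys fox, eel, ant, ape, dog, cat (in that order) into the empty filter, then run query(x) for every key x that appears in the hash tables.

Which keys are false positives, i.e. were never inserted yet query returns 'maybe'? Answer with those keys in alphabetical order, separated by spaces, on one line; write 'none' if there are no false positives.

Answer: ram

Derivation:
Start: bits=000000
After insert 'fox': sets bits 0 5 -> bits=100001
After insert 'eel': sets bits 2 5 -> bits=101001
After insert 'ant': sets bits 3 5 -> bits=101101
After insert 'ape': sets bits 3 4 -> bits=101111
After insert 'dog': sets bits 5 -> bits=101111
After insert 'cat': sets bits 2 5 -> bits=101111
Not inserted: hen ram — query each against bits=101111:
query hen: checks bit1=0 (has a 0) -> no => not a false positive
query ram: checks bit3=1, bit4=1 (all 1) -> maybe => FALSE POSITIVE
False positives (alphabetical): ram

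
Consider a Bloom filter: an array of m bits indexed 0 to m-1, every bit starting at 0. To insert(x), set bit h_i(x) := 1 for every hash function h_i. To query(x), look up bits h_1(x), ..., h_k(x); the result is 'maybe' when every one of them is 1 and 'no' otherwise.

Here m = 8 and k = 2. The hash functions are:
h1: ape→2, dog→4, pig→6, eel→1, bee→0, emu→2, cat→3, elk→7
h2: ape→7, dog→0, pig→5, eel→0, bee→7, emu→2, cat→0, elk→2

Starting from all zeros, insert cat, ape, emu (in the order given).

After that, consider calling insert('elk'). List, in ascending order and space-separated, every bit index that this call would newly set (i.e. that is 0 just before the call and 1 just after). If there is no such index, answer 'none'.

Answer: none

Derivation:
Start: bits=00000000
After insert 'cat': sets bits 0 3 -> bits=10010000
After insert 'ape': sets bits 2 7 -> bits=10110001
After insert 'emu': sets bits 2 -> bits=10110001
insert 'elk' would touch bits 2 7; currently bit2=1, bit7=1
Bits that are 0 among those (would change 0->1): none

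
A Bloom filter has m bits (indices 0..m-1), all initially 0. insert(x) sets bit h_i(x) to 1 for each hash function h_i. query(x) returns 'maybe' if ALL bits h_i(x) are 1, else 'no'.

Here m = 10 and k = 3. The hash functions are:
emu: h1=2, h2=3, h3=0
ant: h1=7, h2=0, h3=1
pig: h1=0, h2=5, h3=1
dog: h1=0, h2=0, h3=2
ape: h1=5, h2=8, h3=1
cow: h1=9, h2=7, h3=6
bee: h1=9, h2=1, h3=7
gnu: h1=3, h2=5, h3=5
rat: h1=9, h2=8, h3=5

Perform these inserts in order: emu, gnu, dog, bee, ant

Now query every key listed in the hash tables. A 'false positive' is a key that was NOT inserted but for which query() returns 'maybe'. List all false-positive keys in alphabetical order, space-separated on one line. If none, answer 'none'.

Answer: pig

Derivation:
Start: bits=0000000000
After insert 'emu': sets bits 0 2 3 -> bits=1011000000
After insert 'gnu': sets bits 3 5 -> bits=1011010000
After insert 'dog': sets bits 0 2 -> bits=1011010000
After insert 'bee': sets bits 1 7 9 -> bits=1111010101
After insert 'ant': sets bits 0 1 7 -> bits=1111010101
Not inserted: ape cow pig rat — query each against bits=1111010101:
query ape: checks bit1=1, bit5=1, bit8=0 (has a 0) -> no => not a false positive
query cow: checks bit6=0, bit7=1, bit9=1 (has a 0) -> no => not a false positive
query pig: checks bit0=1, bit1=1, bit5=1 (all 1) -> maybe => FALSE POSITIVE
query rat: checks bit5=1, bit8=0, bit9=1 (has a 0) -> no => not a false positive
False positives (alphabetical): pig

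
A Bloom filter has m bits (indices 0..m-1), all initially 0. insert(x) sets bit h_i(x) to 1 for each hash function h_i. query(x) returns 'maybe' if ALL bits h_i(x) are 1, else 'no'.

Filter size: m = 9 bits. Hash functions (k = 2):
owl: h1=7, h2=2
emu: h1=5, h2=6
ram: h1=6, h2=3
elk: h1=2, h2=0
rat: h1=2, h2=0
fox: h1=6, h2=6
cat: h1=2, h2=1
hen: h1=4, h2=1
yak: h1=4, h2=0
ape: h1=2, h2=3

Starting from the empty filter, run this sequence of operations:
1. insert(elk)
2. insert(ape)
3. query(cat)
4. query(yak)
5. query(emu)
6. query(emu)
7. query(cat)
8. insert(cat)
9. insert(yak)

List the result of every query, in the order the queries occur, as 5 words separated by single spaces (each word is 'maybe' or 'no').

Answer: no no no no no

Derivation:
Start: bits=000000000
Op 1: insert elk -> sets bits 0 2 -> bits=101000000
Op 2: insert ape -> sets bits 2 3 -> bits=101100000
Op 3: query cat -> checks bit1=0, bit2=1 (has a 0) -> no
Op 4: query yak -> checks bit0=1, bit4=0 (has a 0) -> no
Op 5: query emu -> checks bit5=0, bit6=0 (has a 0) -> no
Op 6: query emu -> checks bit5=0, bit6=0 (has a 0) -> no
Op 7: query cat -> checks bit1=0, bit2=1 (has a 0) -> no
Op 8: insert cat -> sets bits 1 2 -> bits=111100000
Op 9: insert yak -> sets bits 0 4 -> bits=111110000
Query results in order: no no no no no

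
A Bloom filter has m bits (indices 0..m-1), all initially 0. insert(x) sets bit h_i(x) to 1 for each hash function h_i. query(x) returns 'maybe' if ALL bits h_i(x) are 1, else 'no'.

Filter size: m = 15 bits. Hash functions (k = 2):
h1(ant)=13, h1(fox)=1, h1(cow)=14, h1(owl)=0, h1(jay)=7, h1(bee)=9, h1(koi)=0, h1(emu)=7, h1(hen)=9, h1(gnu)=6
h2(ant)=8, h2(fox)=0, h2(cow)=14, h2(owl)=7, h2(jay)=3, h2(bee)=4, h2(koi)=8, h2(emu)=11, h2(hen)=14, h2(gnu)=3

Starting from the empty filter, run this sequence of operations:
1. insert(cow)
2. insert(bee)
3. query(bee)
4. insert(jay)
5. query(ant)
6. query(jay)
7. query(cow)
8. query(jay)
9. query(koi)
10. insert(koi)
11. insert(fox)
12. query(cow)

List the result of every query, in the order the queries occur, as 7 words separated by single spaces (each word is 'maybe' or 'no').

Answer: maybe no maybe maybe maybe no maybe

Derivation:
Start: bits=000000000000000
Op 1: insert cow -> sets bits 14 -> bits=000000000000001
Op 2: insert bee -> sets bits 4 9 -> bits=000010000100001
Op 3: query bee -> checks bit4=1, bit9=1 (all 1) -> maybe
Op 4: insert jay -> sets bits 3 7 -> bits=000110010100001
Op 5: query ant -> checks bit8=0, bit13=0 (has a 0) -> no
Op 6: query jay -> checks bit3=1, bit7=1 (all 1) -> maybe
Op 7: query cow -> checks bit14=1 (all 1) -> maybe
Op 8: query jay -> checks bit3=1, bit7=1 (all 1) -> maybe
Op 9: query koi -> checks bit0=0, bit8=0 (has a 0) -> no
Op 10: insert koi -> sets bits 0 8 -> bits=100110011100001
Op 11: insert fox -> sets bits 0 1 -> bits=110110011100001
Op 12: query cow -> checks bit14=1 (all 1) -> maybe
Query results in order: maybe no maybe maybe maybe no maybe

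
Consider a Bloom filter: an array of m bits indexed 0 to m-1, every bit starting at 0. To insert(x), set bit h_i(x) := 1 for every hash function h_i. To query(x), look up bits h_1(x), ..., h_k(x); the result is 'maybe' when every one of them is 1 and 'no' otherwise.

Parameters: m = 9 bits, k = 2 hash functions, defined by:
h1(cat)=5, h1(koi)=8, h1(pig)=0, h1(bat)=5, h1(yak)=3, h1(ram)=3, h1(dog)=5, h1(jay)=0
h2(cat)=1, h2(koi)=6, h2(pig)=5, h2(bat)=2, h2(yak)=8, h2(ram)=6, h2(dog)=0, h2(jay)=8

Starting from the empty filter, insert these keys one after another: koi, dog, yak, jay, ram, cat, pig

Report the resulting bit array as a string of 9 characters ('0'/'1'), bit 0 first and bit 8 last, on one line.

Answer: 110101101

Derivation:
Start: bits=000000000
After insert 'koi': sets bits 6 8 -> bits=000000101
After insert 'dog': sets bits 0 5 -> bits=100001101
After insert 'yak': sets bits 3 8 -> bits=100101101
After insert 'jay': sets bits 0 8 -> bits=100101101
After insert 'ram': sets bits 3 6 -> bits=100101101
After insert 'cat': sets bits 1 5 -> bits=110101101
After insert 'pig': sets bits 0 5 -> bits=110101101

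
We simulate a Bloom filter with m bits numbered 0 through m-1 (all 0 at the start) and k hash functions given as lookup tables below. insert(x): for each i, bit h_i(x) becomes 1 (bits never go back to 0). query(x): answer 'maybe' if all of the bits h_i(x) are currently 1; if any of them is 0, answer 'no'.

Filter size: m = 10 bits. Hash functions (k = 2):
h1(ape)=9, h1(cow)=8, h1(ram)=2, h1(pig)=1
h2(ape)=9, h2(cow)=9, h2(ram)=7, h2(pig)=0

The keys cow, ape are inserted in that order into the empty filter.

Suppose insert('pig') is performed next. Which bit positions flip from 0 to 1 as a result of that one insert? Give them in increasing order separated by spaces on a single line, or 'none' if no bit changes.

Answer: 0 1

Derivation:
Start: bits=0000000000
After insert 'cow': sets bits 8 9 -> bits=0000000011
After insert 'ape': sets bits 9 -> bits=0000000011
insert 'pig' would touch bits 0 1; currently bit0=0, bit1=0
Bits that are 0 among those (would change 0->1): 0 1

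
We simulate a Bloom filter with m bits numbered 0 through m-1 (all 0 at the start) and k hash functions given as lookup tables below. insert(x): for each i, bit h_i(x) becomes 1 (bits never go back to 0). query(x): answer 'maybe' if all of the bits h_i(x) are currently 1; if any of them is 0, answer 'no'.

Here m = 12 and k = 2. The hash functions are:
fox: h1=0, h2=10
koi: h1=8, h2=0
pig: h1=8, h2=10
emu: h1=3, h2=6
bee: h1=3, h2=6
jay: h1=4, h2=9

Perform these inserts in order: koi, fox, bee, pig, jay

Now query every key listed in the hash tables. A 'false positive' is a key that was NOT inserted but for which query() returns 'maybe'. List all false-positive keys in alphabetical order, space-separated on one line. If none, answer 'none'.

Answer: emu

Derivation:
Start: bits=000000000000
After insert 'koi': sets bits 0 8 -> bits=100000001000
After insert 'fox': sets bits 0 10 -> bits=100000001010
After insert 'bee': sets bits 3 6 -> bits=100100101010
After insert 'pig': sets bits 8 10 -> bits=100100101010
After insert 'jay': sets bits 4 9 -> bits=100110101110
Not inserted: emu — query each against bits=100110101110:
query emu: checks bit3=1, bit6=1 (all 1) -> maybe => FALSE POSITIVE
False positives (alphabetical): emu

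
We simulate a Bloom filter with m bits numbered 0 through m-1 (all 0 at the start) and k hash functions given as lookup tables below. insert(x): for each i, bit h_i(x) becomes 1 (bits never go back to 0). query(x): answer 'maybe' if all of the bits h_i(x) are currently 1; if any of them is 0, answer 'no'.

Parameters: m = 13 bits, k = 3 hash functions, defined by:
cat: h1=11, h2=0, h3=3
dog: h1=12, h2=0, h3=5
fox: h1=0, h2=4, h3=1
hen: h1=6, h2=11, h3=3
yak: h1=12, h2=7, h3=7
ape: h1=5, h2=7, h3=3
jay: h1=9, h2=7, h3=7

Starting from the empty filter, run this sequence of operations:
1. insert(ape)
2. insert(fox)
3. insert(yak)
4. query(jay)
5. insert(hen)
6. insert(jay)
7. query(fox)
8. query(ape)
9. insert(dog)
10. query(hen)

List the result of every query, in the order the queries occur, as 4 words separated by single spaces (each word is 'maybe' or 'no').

Answer: no maybe maybe maybe

Derivation:
Start: bits=0000000000000
Op 1: insert ape -> sets bits 3 5 7 -> bits=0001010100000
Op 2: insert fox -> sets bits 0 1 4 -> bits=1101110100000
Op 3: insert yak -> sets bits 7 12 -> bits=1101110100001
Op 4: query jay -> checks bit7=1, bit9=0 (has a 0) -> no
Op 5: insert hen -> sets bits 3 6 11 -> bits=1101111100011
Op 6: insert jay -> sets bits 7 9 -> bits=1101111101011
Op 7: query fox -> checks bit0=1, bit1=1, bit4=1 (all 1) -> maybe
Op 8: query ape -> checks bit3=1, bit5=1, bit7=1 (all 1) -> maybe
Op 9: insert dog -> sets bits 0 5 12 -> bits=1101111101011
Op 10: query hen -> checks bit3=1, bit6=1, bit11=1 (all 1) -> maybe
Query results in order: no maybe maybe maybe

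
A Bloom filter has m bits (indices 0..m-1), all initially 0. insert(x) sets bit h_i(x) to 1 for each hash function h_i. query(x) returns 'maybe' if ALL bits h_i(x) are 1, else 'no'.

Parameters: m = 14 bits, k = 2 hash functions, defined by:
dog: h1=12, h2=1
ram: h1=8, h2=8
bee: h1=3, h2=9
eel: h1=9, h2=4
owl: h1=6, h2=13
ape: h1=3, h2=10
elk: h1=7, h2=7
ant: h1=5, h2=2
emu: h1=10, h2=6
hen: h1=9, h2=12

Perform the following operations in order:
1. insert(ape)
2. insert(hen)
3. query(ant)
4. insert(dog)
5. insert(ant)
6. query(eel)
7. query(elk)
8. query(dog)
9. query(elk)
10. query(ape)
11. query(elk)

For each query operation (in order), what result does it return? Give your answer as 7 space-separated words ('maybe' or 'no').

Answer: no no no maybe no maybe no

Derivation:
Start: bits=00000000000000
Op 1: insert ape -> sets bits 3 10 -> bits=00010000001000
Op 2: insert hen -> sets bits 9 12 -> bits=00010000011010
Op 3: query ant -> checks bit2=0, bit5=0 (has a 0) -> no
Op 4: insert dog -> sets bits 1 12 -> bits=01010000011010
Op 5: insert ant -> sets bits 2 5 -> bits=01110100011010
Op 6: query eel -> checks bit4=0, bit9=1 (has a 0) -> no
Op 7: query elk -> checks bit7=0 (has a 0) -> no
Op 8: query dog -> checks bit1=1, bit12=1 (all 1) -> maybe
Op 9: query elk -> checks bit7=0 (has a 0) -> no
Op 10: query ape -> checks bit3=1, bit10=1 (all 1) -> maybe
Op 11: query elk -> checks bit7=0 (has a 0) -> no
Query results in order: no no no maybe no maybe no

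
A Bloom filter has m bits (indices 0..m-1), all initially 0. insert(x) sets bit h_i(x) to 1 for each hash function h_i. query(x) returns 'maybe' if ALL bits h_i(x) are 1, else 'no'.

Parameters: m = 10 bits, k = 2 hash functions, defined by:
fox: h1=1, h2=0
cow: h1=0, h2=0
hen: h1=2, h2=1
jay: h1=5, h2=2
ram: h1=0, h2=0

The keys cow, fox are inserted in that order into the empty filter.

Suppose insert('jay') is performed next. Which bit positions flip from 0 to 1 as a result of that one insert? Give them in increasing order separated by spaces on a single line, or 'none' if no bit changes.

Start: bits=0000000000
After insert 'cow': sets bits 0 -> bits=1000000000
After insert 'fox': sets bits 0 1 -> bits=1100000000
insert 'jay' would touch bits 2 5; currently bit2=0, bit5=0
Bits that are 0 among those (would change 0->1): 2 5

Answer: 2 5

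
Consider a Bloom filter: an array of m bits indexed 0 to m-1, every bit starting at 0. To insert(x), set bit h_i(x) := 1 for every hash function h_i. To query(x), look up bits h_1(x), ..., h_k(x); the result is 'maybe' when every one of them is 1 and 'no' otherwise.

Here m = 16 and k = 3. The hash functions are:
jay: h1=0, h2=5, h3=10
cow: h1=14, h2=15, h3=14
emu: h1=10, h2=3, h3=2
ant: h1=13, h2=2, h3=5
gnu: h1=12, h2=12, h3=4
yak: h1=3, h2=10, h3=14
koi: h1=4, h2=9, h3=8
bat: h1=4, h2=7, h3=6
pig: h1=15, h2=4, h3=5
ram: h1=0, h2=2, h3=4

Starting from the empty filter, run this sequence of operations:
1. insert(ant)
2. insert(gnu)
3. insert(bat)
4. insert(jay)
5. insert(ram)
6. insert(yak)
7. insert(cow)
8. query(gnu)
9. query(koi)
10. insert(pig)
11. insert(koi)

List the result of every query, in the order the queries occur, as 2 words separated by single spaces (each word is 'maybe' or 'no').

Answer: maybe no

Derivation:
Start: bits=0000000000000000
Op 1: insert ant -> sets bits 2 5 13 -> bits=0010010000000100
Op 2: insert gnu -> sets bits 4 12 -> bits=0010110000001100
Op 3: insert bat -> sets bits 4 6 7 -> bits=0010111100001100
Op 4: insert jay -> sets bits 0 5 10 -> bits=1010111100101100
Op 5: insert ram -> sets bits 0 2 4 -> bits=1010111100101100
Op 6: insert yak -> sets bits 3 10 14 -> bits=1011111100101110
Op 7: insert cow -> sets bits 14 15 -> bits=1011111100101111
Op 8: query gnu -> checks bit4=1, bit12=1 (all 1) -> maybe
Op 9: query koi -> checks bit4=1, bit8=0, bit9=0 (has a 0) -> no
Op 10: insert pig -> sets bits 4 5 15 -> bits=1011111100101111
Op 11: insert koi -> sets bits 4 8 9 -> bits=1011111111101111
Query results in order: maybe no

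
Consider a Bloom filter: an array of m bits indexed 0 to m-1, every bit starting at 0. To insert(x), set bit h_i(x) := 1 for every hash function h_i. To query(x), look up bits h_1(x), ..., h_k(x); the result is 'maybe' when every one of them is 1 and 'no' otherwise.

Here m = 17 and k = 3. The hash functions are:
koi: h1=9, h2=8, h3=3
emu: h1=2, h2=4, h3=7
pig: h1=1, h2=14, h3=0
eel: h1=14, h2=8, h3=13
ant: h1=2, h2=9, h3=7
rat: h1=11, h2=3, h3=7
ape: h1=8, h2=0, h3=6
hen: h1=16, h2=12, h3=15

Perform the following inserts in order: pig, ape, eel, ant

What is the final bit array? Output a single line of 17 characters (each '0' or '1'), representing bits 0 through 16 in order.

Start: bits=00000000000000000
After insert 'pig': sets bits 0 1 14 -> bits=11000000000000100
After insert 'ape': sets bits 0 6 8 -> bits=11000010100000100
After insert 'eel': sets bits 8 13 14 -> bits=11000010100001100
After insert 'ant': sets bits 2 7 9 -> bits=11100011110001100

Answer: 11100011110001100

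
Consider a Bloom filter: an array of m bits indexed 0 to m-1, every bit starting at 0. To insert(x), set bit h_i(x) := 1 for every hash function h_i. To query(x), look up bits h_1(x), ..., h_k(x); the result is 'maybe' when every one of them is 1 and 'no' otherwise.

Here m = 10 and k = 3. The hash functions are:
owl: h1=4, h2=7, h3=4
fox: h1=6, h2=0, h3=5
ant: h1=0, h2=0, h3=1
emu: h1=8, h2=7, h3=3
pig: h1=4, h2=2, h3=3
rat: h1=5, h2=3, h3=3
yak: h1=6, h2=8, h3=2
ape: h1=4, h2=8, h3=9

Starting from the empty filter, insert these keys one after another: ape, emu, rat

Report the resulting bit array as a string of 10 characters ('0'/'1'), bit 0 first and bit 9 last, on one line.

Start: bits=0000000000
After insert 'ape': sets bits 4 8 9 -> bits=0000100011
After insert 'emu': sets bits 3 7 8 -> bits=0001100111
After insert 'rat': sets bits 3 5 -> bits=0001110111

Answer: 0001110111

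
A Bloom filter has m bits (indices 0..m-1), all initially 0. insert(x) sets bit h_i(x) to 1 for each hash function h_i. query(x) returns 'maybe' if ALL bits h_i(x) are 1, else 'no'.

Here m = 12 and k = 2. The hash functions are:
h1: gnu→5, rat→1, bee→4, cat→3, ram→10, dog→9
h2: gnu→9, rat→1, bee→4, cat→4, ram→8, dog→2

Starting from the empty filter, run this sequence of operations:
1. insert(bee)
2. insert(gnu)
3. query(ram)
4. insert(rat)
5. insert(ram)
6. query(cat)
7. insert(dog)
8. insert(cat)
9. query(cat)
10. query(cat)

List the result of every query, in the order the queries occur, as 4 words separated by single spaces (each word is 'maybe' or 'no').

Answer: no no maybe maybe

Derivation:
Start: bits=000000000000
Op 1: insert bee -> sets bits 4 -> bits=000010000000
Op 2: insert gnu -> sets bits 5 9 -> bits=000011000100
Op 3: query ram -> checks bit8=0, bit10=0 (has a 0) -> no
Op 4: insert rat -> sets bits 1 -> bits=010011000100
Op 5: insert ram -> sets bits 8 10 -> bits=010011001110
Op 6: query cat -> checks bit3=0, bit4=1 (has a 0) -> no
Op 7: insert dog -> sets bits 2 9 -> bits=011011001110
Op 8: insert cat -> sets bits 3 4 -> bits=011111001110
Op 9: query cat -> checks bit3=1, bit4=1 (all 1) -> maybe
Op 10: query cat -> checks bit3=1, bit4=1 (all 1) -> maybe
Query results in order: no no maybe maybe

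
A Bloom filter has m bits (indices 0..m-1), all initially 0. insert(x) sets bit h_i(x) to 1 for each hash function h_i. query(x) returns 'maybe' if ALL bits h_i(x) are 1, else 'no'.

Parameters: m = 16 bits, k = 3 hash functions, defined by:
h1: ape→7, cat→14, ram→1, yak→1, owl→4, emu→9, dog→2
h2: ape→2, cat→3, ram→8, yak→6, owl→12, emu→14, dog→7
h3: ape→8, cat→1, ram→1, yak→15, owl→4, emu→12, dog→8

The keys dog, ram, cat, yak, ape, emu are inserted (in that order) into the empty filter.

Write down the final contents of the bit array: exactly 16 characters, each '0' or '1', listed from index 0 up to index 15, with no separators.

Start: bits=0000000000000000
After insert 'dog': sets bits 2 7 8 -> bits=0010000110000000
After insert 'ram': sets bits 1 8 -> bits=0110000110000000
After insert 'cat': sets bits 1 3 14 -> bits=0111000110000010
After insert 'yak': sets bits 1 6 15 -> bits=0111001110000011
After insert 'ape': sets bits 2 7 8 -> bits=0111001110000011
After insert 'emu': sets bits 9 12 14 -> bits=0111001111001011

Answer: 0111001111001011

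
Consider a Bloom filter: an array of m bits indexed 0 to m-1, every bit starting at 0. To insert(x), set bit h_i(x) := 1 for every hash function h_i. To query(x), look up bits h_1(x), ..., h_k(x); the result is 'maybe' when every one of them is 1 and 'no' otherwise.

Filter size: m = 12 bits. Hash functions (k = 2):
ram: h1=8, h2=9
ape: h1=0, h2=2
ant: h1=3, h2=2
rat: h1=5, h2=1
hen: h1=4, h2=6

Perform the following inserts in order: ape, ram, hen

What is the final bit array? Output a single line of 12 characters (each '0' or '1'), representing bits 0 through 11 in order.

Answer: 101010101100

Derivation:
Start: bits=000000000000
After insert 'ape': sets bits 0 2 -> bits=101000000000
After insert 'ram': sets bits 8 9 -> bits=101000001100
After insert 'hen': sets bits 4 6 -> bits=101010101100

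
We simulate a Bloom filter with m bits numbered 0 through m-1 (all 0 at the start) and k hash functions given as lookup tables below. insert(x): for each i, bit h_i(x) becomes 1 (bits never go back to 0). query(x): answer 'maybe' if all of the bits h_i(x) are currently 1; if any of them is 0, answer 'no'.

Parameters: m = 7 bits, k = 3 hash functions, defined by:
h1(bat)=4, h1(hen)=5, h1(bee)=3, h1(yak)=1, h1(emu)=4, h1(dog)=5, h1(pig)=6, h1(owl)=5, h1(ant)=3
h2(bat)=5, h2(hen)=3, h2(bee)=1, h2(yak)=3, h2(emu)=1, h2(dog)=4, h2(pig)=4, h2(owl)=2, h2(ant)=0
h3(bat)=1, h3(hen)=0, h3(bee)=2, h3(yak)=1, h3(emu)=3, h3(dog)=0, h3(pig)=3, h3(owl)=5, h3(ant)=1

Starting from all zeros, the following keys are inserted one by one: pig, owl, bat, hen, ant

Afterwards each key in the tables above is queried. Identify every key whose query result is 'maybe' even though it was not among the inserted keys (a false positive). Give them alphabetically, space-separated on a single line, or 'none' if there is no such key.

Answer: bee dog emu yak

Derivation:
Start: bits=0000000
After insert 'pig': sets bits 3 4 6 -> bits=0001101
After insert 'owl': sets bits 2 5 -> bits=0011111
After insert 'bat': sets bits 1 4 5 -> bits=0111111
After insert 'hen': sets bits 0 3 5 -> bits=1111111
After insert 'ant': sets bits 0 1 3 -> bits=1111111
Not inserted: bee dog emu yak — query each against bits=1111111:
query bee: checks bit1=1, bit2=1, bit3=1 (all 1) -> maybe => FALSE POSITIVE
query dog: checks bit0=1, bit4=1, bit5=1 (all 1) -> maybe => FALSE POSITIVE
query emu: checks bit1=1, bit3=1, bit4=1 (all 1) -> maybe => FALSE POSITIVE
query yak: checks bit1=1, bit3=1 (all 1) -> maybe => FALSE POSITIVE
False positives (alphabetical): bee dog emu yak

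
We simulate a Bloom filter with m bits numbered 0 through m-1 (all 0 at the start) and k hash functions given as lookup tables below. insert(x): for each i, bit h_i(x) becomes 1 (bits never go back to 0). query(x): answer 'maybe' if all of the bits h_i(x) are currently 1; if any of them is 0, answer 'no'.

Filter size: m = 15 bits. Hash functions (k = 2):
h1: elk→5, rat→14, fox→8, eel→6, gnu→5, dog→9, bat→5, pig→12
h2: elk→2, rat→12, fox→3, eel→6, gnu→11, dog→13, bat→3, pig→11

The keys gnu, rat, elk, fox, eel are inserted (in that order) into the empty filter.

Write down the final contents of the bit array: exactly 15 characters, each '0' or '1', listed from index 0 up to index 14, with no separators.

Answer: 001101101001101

Derivation:
Start: bits=000000000000000
After insert 'gnu': sets bits 5 11 -> bits=000001000001000
After insert 'rat': sets bits 12 14 -> bits=000001000001101
After insert 'elk': sets bits 2 5 -> bits=001001000001101
After insert 'fox': sets bits 3 8 -> bits=001101001001101
After insert 'eel': sets bits 6 -> bits=001101101001101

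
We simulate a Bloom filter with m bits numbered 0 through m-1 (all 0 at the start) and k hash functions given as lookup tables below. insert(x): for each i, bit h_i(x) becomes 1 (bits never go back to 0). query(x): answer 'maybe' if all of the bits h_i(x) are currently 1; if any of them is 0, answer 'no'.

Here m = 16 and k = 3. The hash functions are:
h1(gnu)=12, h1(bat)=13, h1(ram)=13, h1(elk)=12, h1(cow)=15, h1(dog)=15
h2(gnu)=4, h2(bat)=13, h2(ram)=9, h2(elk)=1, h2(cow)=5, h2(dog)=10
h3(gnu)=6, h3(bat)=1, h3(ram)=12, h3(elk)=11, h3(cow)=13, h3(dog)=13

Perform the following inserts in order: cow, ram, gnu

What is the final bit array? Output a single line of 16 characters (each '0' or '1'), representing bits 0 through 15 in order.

Start: bits=0000000000000000
After insert 'cow': sets bits 5 13 15 -> bits=0000010000000101
After insert 'ram': sets bits 9 12 13 -> bits=0000010001001101
After insert 'gnu': sets bits 4 6 12 -> bits=0000111001001101

Answer: 0000111001001101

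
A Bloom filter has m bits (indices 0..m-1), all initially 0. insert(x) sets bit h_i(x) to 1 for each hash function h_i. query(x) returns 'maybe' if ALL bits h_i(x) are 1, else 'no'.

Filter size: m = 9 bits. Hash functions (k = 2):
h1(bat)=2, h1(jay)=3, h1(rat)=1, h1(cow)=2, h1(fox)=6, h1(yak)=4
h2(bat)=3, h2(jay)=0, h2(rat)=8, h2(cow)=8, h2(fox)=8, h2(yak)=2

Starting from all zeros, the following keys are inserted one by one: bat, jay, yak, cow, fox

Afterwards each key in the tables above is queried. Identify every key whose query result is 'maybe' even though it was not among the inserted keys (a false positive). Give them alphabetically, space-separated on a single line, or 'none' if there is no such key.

Start: bits=000000000
After insert 'bat': sets bits 2 3 -> bits=001100000
After insert 'jay': sets bits 0 3 -> bits=101100000
After insert 'yak': sets bits 2 4 -> bits=101110000
After insert 'cow': sets bits 2 8 -> bits=101110001
After insert 'fox': sets bits 6 8 -> bits=101110101
Not inserted: rat — query each against bits=101110101:
query rat: checks bit1=0, bit8=1 (has a 0) -> no => not a false positive
False positives (alphabetical): none

Answer: none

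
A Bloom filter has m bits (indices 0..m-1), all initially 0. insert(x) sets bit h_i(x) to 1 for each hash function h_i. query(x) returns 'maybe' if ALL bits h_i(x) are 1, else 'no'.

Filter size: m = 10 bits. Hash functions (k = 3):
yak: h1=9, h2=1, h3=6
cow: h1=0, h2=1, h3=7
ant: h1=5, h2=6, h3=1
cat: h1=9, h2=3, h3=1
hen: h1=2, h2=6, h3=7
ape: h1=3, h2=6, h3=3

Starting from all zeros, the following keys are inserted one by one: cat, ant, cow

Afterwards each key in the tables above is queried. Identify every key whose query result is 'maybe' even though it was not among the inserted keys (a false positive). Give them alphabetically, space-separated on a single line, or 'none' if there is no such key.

Start: bits=0000000000
After insert 'cat': sets bits 1 3 9 -> bits=0101000001
After insert 'ant': sets bits 1 5 6 -> bits=0101011001
After insert 'cow': sets bits 0 1 7 -> bits=1101011101
Not inserted: ape hen yak — query each against bits=1101011101:
query ape: checks bit3=1, bit6=1 (all 1) -> maybe => FALSE POSITIVE
query hen: checks bit2=0, bit6=1, bit7=1 (has a 0) -> no => not a false positive
query yak: checks bit1=1, bit6=1, bit9=1 (all 1) -> maybe => FALSE POSITIVE
False positives (alphabetical): ape yak

Answer: ape yak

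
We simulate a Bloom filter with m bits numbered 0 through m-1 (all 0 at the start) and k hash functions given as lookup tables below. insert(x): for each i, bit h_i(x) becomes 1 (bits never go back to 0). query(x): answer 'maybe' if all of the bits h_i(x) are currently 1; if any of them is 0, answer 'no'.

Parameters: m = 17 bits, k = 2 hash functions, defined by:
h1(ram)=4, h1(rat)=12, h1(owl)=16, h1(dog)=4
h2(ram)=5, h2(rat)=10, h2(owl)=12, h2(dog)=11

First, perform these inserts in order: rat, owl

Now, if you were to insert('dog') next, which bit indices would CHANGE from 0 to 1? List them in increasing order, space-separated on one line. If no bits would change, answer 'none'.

Start: bits=00000000000000000
After insert 'rat': sets bits 10 12 -> bits=00000000001010000
After insert 'owl': sets bits 12 16 -> bits=00000000001010001
insert 'dog' would touch bits 4 11; currently bit4=0, bit11=0
Bits that are 0 among those (would change 0->1): 4 11

Answer: 4 11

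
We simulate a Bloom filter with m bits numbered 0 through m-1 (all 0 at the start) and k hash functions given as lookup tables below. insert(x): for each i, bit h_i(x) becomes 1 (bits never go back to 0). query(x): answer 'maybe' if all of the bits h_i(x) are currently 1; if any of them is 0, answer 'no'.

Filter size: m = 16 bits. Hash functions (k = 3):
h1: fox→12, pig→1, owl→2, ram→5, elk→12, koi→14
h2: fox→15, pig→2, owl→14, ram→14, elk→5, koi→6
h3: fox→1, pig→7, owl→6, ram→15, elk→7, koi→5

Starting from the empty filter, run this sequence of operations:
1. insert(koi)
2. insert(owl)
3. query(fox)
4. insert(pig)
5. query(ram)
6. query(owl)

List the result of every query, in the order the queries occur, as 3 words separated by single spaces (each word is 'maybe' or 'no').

Answer: no no maybe

Derivation:
Start: bits=0000000000000000
Op 1: insert koi -> sets bits 5 6 14 -> bits=0000011000000010
Op 2: insert owl -> sets bits 2 6 14 -> bits=0010011000000010
Op 3: query fox -> checks bit1=0, bit12=0, bit15=0 (has a 0) -> no
Op 4: insert pig -> sets bits 1 2 7 -> bits=0110011100000010
Op 5: query ram -> checks bit5=1, bit14=1, bit15=0 (has a 0) -> no
Op 6: query owl -> checks bit2=1, bit6=1, bit14=1 (all 1) -> maybe
Query results in order: no no maybe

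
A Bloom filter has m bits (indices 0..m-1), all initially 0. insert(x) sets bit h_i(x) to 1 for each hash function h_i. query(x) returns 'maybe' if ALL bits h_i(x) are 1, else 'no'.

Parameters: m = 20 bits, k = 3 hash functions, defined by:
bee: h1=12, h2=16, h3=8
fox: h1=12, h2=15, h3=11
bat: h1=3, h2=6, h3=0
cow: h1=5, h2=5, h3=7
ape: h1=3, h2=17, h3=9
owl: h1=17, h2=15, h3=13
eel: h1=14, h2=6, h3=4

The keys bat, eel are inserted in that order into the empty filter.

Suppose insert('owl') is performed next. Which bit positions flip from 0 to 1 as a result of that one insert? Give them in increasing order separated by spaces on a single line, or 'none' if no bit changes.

Start: bits=00000000000000000000
After insert 'bat': sets bits 0 3 6 -> bits=10010010000000000000
After insert 'eel': sets bits 4 6 14 -> bits=10011010000000100000
insert 'owl' would touch bits 13 15 17; currently bit13=0, bit15=0, bit17=0
Bits that are 0 among those (would change 0->1): 13 15 17

Answer: 13 15 17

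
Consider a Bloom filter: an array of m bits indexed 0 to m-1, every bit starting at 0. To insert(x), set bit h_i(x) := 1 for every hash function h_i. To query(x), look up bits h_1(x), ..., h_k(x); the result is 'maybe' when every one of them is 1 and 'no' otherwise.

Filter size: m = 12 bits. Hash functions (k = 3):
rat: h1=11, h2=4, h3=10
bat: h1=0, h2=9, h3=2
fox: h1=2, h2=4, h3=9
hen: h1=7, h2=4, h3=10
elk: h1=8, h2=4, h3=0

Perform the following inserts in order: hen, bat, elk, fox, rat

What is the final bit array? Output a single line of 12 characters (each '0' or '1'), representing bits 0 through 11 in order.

Answer: 101010011111

Derivation:
Start: bits=000000000000
After insert 'hen': sets bits 4 7 10 -> bits=000010010010
After insert 'bat': sets bits 0 2 9 -> bits=101010010110
After insert 'elk': sets bits 0 4 8 -> bits=101010011110
After insert 'fox': sets bits 2 4 9 -> bits=101010011110
After insert 'rat': sets bits 4 10 11 -> bits=101010011111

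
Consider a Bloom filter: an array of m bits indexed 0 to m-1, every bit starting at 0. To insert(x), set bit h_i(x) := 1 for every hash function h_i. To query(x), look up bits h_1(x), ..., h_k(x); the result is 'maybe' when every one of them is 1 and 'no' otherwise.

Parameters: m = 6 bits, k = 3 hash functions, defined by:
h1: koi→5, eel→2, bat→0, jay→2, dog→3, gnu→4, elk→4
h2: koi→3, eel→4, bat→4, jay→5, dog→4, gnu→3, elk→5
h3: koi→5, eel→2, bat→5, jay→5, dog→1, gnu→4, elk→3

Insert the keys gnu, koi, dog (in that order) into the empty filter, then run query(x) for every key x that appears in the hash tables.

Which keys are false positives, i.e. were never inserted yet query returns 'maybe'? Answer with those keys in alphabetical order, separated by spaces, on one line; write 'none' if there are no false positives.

Answer: elk

Derivation:
Start: bits=000000
After insert 'gnu': sets bits 3 4 -> bits=000110
After insert 'koi': sets bits 3 5 -> bits=000111
After insert 'dog': sets bits 1 3 4 -> bits=010111
Not inserted: bat eel elk jay — query each against bits=010111:
query bat: checks bit0=0, bit4=1, bit5=1 (has a 0) -> no => not a false positive
query eel: checks bit2=0, bit4=1 (has a 0) -> no => not a false positive
query elk: checks bit3=1, bit4=1, bit5=1 (all 1) -> maybe => FALSE POSITIVE
query jay: checks bit2=0, bit5=1 (has a 0) -> no => not a false positive
False positives (alphabetical): elk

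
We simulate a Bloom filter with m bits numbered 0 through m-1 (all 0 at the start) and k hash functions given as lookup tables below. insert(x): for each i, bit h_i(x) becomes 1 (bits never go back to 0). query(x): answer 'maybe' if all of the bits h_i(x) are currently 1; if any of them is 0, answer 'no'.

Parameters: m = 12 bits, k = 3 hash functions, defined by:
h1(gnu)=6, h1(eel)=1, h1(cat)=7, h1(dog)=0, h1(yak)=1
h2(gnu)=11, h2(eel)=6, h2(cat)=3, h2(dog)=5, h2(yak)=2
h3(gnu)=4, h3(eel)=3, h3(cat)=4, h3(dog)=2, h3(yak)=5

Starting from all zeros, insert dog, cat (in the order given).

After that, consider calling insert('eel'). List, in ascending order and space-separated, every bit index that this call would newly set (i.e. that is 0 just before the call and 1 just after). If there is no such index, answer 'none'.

Answer: 1 6

Derivation:
Start: bits=000000000000
After insert 'dog': sets bits 0 2 5 -> bits=101001000000
After insert 'cat': sets bits 3 4 7 -> bits=101111010000
insert 'eel' would touch bits 1 3 6; currently bit1=0, bit3=1, bit6=0
Bits that are 0 among those (would change 0->1): 1 6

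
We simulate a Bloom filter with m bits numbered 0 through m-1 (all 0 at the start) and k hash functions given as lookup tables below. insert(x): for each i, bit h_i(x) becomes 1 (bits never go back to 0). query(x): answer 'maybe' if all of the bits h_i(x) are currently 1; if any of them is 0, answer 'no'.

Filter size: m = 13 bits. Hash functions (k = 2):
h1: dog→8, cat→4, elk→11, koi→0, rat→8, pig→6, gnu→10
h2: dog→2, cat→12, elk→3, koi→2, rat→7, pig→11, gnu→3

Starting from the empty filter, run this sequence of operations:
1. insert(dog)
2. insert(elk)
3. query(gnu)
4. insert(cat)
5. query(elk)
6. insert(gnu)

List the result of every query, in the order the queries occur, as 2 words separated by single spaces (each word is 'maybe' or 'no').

Answer: no maybe

Derivation:
Start: bits=0000000000000
Op 1: insert dog -> sets bits 2 8 -> bits=0010000010000
Op 2: insert elk -> sets bits 3 11 -> bits=0011000010010
Op 3: query gnu -> checks bit3=1, bit10=0 (has a 0) -> no
Op 4: insert cat -> sets bits 4 12 -> bits=0011100010011
Op 5: query elk -> checks bit3=1, bit11=1 (all 1) -> maybe
Op 6: insert gnu -> sets bits 3 10 -> bits=0011100010111
Query results in order: no maybe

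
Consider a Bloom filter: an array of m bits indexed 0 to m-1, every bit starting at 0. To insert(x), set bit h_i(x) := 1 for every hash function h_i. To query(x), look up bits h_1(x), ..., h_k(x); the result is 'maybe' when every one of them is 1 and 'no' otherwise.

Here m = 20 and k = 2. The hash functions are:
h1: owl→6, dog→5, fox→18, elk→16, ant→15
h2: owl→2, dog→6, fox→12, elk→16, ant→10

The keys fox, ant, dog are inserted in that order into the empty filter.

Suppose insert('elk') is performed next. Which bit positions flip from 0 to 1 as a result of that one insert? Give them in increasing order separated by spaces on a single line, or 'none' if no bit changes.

Start: bits=00000000000000000000
After insert 'fox': sets bits 12 18 -> bits=00000000000010000010
After insert 'ant': sets bits 10 15 -> bits=00000000001010010010
After insert 'dog': sets bits 5 6 -> bits=00000110001010010010
insert 'elk' would touch bits 16; currently bit16=0
Bits that are 0 among those (would change 0->1): 16

Answer: 16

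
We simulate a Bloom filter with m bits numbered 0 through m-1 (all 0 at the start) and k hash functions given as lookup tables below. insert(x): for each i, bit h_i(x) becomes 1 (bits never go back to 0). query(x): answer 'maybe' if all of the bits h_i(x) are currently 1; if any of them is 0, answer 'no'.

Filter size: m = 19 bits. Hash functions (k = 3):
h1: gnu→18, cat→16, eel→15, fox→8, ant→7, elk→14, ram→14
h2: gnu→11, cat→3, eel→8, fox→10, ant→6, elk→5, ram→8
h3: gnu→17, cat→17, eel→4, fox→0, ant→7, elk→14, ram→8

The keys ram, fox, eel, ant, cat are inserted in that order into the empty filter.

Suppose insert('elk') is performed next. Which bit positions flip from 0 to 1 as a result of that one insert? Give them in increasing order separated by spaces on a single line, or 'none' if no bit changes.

Answer: 5

Derivation:
Start: bits=0000000000000000000
After insert 'ram': sets bits 8 14 -> bits=0000000010000010000
After insert 'fox': sets bits 0 8 10 -> bits=1000000010100010000
After insert 'eel': sets bits 4 8 15 -> bits=1000100010100011000
After insert 'ant': sets bits 6 7 -> bits=1000101110100011000
After insert 'cat': sets bits 3 16 17 -> bits=1001101110100011110
insert 'elk' would touch bits 5 14; currently bit5=0, bit14=1
Bits that are 0 among those (would change 0->1): 5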